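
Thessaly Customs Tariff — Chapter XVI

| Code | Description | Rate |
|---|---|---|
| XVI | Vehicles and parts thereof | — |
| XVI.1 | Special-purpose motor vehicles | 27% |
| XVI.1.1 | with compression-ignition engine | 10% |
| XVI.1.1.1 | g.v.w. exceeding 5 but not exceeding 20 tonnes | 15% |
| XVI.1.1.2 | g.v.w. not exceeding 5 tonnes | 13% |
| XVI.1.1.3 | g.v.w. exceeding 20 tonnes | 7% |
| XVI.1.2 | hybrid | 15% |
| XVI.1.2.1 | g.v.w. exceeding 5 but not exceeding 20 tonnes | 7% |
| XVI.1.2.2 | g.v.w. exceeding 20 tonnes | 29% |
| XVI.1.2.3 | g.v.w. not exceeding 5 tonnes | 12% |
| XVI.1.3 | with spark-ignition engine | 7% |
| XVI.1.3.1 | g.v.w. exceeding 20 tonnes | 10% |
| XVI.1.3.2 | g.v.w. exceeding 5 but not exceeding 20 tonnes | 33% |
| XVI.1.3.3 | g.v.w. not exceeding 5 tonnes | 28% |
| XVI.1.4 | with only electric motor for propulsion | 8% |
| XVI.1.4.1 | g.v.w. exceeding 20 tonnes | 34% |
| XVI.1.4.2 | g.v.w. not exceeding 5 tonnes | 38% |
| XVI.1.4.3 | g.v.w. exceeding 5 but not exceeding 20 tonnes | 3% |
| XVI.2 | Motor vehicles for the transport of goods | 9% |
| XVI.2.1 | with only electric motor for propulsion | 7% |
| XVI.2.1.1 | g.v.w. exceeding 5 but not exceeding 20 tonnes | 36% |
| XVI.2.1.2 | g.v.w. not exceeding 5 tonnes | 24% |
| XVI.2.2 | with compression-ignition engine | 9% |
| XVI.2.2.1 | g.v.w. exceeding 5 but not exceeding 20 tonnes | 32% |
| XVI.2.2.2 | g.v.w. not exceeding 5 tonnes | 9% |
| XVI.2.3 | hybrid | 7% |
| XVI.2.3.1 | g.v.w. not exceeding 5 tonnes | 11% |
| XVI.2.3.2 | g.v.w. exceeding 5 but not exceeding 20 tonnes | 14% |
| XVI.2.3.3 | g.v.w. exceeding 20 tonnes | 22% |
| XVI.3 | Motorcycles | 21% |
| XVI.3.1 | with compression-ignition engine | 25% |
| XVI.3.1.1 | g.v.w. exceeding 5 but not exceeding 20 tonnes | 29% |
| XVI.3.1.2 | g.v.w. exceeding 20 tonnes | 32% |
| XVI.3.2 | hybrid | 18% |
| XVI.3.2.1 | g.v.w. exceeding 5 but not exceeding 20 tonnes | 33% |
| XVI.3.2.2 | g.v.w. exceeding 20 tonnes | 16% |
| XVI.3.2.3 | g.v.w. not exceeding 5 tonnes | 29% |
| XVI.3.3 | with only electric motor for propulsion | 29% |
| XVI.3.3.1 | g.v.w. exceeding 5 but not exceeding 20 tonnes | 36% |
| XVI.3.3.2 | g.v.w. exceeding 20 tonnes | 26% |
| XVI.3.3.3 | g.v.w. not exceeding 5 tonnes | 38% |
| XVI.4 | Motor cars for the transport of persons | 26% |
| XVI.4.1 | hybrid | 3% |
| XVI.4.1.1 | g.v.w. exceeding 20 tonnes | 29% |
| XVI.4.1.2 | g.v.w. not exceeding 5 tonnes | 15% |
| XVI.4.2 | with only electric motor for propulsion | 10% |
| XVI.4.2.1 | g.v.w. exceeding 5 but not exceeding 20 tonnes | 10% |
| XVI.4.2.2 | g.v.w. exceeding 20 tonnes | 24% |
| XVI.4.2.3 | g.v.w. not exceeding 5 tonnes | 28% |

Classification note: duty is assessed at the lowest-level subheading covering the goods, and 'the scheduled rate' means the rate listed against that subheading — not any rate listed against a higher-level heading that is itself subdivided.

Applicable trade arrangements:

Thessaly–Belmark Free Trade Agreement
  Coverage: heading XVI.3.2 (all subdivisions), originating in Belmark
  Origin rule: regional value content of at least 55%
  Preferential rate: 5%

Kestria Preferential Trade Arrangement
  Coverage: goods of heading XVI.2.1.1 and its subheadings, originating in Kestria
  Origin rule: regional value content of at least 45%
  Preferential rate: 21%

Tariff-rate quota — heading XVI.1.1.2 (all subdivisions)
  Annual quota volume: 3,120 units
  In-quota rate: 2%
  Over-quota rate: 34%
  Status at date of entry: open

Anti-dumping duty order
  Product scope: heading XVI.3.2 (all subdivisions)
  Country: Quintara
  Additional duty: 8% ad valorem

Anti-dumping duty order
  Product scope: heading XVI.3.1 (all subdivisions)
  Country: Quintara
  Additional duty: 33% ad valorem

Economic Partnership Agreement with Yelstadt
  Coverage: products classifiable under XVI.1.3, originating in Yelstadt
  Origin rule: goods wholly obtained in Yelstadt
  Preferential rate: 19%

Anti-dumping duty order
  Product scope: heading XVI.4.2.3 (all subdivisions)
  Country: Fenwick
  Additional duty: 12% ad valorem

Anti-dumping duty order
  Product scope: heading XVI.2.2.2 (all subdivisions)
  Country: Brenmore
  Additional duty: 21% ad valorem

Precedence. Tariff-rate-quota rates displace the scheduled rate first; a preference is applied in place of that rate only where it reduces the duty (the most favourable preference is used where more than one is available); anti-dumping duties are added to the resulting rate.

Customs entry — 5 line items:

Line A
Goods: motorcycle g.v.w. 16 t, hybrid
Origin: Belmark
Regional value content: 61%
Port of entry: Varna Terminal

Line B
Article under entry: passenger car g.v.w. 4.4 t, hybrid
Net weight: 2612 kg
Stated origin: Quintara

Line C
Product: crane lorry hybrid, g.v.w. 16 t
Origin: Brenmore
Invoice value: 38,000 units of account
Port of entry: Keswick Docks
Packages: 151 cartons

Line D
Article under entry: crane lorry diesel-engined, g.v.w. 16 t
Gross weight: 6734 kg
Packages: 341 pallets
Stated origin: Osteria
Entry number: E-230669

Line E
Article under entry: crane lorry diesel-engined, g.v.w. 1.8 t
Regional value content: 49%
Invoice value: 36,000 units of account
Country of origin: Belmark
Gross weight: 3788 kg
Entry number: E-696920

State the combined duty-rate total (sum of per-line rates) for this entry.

Line A: motorcycle → XVI.3; hybrid → XVI.3.2; g.v.w. 16 t → XVI.3.2.1. Scheduled 33%. Belmark agreement on XVI.3.2: RVC ≥ 55% → 5% available; preferential 5%. → 5%.
Line B: passenger car → XVI.4; hybrid → XVI.4.1; g.v.w. 4.4 t → XVI.4.1.2. Scheduled 15%. No special measure applies. → 15%.
Line C: crane lorry → XVI.1; hybrid → XVI.1.2; g.v.w. 16 t → XVI.1.2.1. Scheduled 7%. No special measure applies. → 7%.
Line D: crane lorry → XVI.1; diesel-engined → XVI.1.1; g.v.w. 16 t → XVI.1.1.1. Scheduled 15%. No special measure applies. → 15%.
Line E: crane lorry → XVI.1; diesel-engined → XVI.1.1; g.v.w. 1.8 t → XVI.1.1.2. Scheduled 13%. quota on XVI.1.1.2 open → in-quota 2%; Belmark agreement on XVI.3.2: XVI.1.1.2 not covered. → 2%.
Sum: 5% + 15% + 7% + 15% + 2% = 44%.

44%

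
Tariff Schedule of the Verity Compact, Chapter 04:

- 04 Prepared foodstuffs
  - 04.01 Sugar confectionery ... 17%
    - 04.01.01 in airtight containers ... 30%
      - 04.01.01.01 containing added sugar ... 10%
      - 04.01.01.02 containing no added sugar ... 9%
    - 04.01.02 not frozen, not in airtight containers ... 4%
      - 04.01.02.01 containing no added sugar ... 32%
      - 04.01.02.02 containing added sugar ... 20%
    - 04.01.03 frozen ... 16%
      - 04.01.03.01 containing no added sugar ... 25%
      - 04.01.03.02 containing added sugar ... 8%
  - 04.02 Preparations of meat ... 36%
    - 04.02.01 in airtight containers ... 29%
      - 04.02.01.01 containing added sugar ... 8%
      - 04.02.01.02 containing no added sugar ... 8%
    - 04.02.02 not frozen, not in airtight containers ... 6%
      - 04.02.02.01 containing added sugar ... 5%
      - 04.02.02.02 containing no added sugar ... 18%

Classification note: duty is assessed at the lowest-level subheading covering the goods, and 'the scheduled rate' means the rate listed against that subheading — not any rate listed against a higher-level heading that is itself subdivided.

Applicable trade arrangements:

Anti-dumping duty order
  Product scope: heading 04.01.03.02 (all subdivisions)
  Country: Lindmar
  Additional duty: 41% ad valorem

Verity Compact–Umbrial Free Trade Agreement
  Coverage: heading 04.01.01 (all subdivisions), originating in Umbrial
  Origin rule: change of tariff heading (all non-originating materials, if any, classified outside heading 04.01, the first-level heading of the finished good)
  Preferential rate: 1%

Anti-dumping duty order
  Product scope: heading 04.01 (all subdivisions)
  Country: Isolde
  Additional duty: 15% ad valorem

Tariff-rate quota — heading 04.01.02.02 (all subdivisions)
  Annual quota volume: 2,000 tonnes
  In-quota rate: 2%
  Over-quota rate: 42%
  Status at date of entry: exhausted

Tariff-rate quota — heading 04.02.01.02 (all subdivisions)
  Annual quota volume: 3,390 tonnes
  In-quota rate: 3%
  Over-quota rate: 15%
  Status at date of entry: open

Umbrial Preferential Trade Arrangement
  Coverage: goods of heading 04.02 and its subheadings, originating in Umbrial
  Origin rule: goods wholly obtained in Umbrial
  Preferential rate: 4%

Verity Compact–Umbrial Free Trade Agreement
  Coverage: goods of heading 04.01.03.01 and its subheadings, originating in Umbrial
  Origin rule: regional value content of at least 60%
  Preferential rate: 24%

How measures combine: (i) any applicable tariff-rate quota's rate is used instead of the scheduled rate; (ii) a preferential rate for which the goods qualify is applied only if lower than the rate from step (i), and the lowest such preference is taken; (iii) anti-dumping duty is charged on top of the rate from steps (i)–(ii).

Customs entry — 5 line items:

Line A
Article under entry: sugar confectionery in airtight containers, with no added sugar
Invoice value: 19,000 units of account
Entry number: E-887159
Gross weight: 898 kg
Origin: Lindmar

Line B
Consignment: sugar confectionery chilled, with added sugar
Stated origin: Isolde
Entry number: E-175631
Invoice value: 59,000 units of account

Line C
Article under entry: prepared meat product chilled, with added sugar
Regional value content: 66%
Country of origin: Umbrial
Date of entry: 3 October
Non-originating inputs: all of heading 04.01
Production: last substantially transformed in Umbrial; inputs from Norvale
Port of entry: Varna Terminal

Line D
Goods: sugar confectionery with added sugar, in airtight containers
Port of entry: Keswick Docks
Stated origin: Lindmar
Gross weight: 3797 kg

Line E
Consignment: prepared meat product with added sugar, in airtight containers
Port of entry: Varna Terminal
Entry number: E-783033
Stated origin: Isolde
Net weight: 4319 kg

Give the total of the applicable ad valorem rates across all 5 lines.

Line A: sugar confectionery → 04.01; in airtight containers → 04.01.01; with no added sugar → 04.01.01.02. Scheduled 9%. No special measure applies. → 9%.
Line B: sugar confectionery → 04.01; chilled → 04.01.02; with added sugar → 04.01.02.02. Scheduled 20%. quota on 04.01.02.02 exhausted → over-quota 42%; anti-dumping (Isolde, 04.01): +15%; total 42% + 15% = 57%. → 57%.
Line C: prepared meat product → 04.02; chilled → 04.02.02; with added sugar → 04.02.02.01. Scheduled 5%. Umbrial agreement on 04.01.01: 04.02.02.01 not covered; Umbrial agreement on 04.02: not wholly obtained; Umbrial agreement on 04.01.03.01: 04.02.02.01 not covered. → 5%.
Line D: sugar confectionery → 04.01; in airtight containers → 04.01.01; with added sugar → 04.01.01.01. Scheduled 10%. No special measure applies. → 10%.
Line E: prepared meat product → 04.02; in airtight containers → 04.02.01; with added sugar → 04.02.01.01. Scheduled 8%. No special measure applies. → 8%.
Sum: 9% + 57% + 5% + 10% + 8% = 89%.

89%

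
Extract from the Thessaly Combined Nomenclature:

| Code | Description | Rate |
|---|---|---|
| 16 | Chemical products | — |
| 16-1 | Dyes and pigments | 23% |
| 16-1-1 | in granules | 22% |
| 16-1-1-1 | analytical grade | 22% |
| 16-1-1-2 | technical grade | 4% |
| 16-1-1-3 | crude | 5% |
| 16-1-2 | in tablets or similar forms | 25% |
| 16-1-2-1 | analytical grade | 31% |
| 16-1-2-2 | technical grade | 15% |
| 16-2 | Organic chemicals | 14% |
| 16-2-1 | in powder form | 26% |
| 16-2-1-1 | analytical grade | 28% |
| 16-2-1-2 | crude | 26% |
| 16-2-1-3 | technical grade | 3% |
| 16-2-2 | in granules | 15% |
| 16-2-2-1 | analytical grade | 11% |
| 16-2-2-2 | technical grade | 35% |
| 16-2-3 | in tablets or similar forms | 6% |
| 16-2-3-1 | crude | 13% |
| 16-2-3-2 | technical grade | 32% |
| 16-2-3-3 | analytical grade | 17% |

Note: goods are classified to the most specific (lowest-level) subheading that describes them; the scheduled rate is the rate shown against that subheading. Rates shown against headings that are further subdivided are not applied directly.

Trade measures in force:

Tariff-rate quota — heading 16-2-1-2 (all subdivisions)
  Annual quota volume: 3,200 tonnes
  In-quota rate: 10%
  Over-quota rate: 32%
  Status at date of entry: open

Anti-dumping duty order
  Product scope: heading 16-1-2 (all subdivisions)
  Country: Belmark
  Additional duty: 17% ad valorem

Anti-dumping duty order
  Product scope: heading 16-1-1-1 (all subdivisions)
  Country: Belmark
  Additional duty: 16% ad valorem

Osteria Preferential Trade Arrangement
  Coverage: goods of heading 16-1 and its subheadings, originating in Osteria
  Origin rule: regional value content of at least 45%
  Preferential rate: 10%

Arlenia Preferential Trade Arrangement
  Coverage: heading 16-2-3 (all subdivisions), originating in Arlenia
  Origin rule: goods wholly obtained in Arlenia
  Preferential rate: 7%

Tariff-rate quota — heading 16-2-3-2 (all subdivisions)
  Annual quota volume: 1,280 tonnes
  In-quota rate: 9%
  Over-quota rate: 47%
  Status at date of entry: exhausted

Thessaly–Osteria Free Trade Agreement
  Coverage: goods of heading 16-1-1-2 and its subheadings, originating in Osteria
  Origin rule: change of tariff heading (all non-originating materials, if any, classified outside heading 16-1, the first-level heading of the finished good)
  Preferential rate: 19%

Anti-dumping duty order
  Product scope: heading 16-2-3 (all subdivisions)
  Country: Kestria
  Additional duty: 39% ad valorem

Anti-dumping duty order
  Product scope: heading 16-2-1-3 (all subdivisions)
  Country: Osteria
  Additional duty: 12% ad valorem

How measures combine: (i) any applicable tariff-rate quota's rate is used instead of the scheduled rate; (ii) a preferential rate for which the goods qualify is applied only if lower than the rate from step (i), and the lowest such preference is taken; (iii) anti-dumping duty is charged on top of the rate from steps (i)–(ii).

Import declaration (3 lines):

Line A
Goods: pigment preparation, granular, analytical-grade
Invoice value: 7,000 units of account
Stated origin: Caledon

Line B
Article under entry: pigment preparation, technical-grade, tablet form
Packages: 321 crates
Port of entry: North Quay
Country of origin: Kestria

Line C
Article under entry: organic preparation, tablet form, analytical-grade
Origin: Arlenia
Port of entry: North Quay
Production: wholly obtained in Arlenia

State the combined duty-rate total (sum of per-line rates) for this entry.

44%

Line A: pigment → 16-1; granular → 16-1-1; analytical-grade → 16-1-1-1. Scheduled 22%. No special measure applies. → 22%.
Line B: pigment → 16-1; tablet form → 16-1-2; technical-grade → 16-1-2-2. Scheduled 15%. No special measure applies. → 15%.
Line C: organic → 16-2; tablet form → 16-2-3; analytical-grade → 16-2-3-3. Scheduled 17%. Arlenia agreement on 16-2-3: wholly obtained → 7% available; preferential 7%. → 7%.
Sum: 22% + 15% + 7% = 44%.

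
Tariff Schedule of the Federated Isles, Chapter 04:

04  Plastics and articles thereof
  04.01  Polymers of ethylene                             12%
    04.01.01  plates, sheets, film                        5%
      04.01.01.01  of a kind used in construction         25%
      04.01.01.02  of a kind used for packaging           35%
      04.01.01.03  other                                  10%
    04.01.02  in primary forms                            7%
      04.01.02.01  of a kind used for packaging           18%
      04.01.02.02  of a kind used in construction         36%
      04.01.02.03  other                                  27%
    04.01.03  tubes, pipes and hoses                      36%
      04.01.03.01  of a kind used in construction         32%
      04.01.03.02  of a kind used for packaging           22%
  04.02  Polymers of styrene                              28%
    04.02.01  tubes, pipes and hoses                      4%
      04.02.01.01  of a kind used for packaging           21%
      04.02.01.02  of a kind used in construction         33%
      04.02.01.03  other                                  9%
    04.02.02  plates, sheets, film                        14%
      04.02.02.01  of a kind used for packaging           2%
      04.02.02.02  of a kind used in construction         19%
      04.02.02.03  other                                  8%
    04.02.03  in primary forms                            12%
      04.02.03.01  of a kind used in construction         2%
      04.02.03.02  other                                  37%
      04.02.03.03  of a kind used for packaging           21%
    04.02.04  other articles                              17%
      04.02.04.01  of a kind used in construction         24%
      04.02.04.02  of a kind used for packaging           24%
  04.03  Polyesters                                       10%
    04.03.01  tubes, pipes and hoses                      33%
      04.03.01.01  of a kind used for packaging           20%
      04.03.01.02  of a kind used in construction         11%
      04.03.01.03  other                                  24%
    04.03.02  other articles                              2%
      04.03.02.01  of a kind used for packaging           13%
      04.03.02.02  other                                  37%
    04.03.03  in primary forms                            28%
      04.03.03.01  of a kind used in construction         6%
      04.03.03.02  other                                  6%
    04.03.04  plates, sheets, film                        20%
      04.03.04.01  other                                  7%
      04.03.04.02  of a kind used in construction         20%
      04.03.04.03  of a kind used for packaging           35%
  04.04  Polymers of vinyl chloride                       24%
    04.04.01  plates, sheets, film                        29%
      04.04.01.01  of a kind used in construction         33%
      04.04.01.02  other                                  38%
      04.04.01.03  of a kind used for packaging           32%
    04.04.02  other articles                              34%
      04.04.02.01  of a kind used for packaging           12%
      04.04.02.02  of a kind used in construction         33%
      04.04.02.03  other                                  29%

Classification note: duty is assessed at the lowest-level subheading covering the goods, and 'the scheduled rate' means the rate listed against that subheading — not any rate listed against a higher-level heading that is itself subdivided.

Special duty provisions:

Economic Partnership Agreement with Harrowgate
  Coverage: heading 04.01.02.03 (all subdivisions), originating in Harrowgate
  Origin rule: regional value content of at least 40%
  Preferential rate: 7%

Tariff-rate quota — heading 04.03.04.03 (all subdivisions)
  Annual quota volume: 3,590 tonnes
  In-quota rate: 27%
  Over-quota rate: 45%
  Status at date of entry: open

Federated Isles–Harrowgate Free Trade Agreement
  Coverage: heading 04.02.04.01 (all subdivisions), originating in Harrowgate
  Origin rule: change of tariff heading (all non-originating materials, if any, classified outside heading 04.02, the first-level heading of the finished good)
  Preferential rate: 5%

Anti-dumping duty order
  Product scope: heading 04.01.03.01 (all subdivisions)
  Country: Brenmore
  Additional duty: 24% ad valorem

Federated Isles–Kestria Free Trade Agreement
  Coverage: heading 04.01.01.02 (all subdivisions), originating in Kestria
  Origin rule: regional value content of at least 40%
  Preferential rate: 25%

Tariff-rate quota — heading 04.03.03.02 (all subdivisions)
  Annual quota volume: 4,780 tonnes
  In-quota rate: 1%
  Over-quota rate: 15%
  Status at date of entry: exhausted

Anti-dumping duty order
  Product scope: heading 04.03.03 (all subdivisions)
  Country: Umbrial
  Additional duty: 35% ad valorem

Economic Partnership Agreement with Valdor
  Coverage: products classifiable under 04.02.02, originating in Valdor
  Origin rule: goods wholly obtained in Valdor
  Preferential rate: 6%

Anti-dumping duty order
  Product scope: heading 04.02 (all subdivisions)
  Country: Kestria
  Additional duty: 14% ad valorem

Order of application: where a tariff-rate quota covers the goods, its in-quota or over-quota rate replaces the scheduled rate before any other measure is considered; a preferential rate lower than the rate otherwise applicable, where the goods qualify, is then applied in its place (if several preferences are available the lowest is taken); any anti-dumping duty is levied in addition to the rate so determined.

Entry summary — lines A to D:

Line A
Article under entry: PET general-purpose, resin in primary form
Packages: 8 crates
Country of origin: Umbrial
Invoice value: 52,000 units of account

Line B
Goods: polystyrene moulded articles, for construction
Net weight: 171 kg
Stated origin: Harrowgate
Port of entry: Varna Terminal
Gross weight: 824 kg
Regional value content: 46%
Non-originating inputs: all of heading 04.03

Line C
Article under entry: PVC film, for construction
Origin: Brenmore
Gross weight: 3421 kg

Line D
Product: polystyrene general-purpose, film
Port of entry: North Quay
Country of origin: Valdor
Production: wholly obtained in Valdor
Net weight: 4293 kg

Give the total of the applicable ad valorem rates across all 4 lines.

94%

Line A: PET → 04.03; resin in primary form → 04.03.03; general-purpose → 04.03.03.02. Scheduled 6%. quota on 04.03.03.02 exhausted → over-quota 15%; anti-dumping (Umbrial, 04.03.03): +35%; total 15% + 35% = 50%. → 50%.
Line B: polystyrene → 04.02; moulded articles → 04.02.04; for construction → 04.02.04.01. Scheduled 24%. Harrowgate agreement on 04.01.02.03: 04.02.04.01 not covered; Harrowgate agreement on 04.02.04.01: CTH met → 5% available; preferential 5%. → 5%.
Line C: PVC → 04.04; film → 04.04.01; for construction → 04.04.01.01. Scheduled 33%. No special measure applies. → 33%.
Line D: polystyrene → 04.02; film → 04.02.02; general-purpose → 04.02.02.03. Scheduled 8%. Valdor agreement on 04.02.02: wholly obtained → 6% available; preferential 6%. → 6%.
Sum: 50% + 5% + 33% + 6% = 94%.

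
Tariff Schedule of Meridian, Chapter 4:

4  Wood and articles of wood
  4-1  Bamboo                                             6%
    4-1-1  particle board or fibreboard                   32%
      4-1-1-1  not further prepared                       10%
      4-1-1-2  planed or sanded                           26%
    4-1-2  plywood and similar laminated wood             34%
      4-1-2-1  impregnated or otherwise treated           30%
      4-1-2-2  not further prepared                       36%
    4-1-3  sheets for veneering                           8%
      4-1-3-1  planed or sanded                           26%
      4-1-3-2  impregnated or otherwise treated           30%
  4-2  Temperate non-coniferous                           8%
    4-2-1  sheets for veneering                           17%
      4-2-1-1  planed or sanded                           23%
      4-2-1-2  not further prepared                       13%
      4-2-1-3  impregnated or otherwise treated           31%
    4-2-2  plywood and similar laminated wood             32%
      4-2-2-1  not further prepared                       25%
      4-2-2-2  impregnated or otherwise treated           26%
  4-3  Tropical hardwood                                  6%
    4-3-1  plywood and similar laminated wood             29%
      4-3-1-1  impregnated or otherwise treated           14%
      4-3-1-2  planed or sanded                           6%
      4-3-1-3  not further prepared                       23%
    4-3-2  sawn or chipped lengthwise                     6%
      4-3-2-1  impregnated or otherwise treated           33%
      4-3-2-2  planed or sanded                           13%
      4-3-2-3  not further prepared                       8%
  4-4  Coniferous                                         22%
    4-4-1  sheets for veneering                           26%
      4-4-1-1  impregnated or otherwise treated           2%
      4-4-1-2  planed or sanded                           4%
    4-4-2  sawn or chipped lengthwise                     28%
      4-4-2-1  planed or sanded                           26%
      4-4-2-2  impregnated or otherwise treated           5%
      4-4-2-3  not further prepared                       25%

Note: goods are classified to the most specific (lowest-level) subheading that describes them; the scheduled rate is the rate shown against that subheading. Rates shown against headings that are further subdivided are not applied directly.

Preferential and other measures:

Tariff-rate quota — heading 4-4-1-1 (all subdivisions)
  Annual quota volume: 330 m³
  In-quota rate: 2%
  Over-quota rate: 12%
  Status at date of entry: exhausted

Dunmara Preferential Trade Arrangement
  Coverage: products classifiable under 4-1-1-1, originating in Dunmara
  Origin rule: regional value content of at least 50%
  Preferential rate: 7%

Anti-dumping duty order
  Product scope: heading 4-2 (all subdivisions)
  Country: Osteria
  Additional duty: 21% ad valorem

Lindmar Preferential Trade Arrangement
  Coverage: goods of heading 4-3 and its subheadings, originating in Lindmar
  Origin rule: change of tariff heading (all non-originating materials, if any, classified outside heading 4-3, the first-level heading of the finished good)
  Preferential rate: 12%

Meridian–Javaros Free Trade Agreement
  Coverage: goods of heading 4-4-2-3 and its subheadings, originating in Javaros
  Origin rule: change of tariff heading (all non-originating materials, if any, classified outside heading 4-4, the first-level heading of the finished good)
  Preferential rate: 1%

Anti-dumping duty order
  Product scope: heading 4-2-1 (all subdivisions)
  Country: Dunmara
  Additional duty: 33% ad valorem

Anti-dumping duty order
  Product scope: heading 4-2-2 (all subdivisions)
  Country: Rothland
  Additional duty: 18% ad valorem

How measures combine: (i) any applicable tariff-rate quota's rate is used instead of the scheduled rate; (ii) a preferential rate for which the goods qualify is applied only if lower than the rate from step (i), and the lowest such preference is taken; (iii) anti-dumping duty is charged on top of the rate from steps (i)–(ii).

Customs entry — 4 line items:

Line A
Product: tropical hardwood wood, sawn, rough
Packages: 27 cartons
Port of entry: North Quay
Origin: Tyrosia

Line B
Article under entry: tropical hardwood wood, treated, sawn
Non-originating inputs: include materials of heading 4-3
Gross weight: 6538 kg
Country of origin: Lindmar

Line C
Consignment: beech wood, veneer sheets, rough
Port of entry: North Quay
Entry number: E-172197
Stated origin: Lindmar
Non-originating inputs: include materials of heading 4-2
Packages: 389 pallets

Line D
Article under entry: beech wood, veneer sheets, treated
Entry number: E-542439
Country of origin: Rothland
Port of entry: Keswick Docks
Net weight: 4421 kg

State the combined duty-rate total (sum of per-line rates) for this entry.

85%

Line A: tropical hardwood → 4-3; sawn → 4-3-2; rough → 4-3-2-3. Scheduled 8%. No special measure applies. → 8%.
Line B: tropical hardwood → 4-3; sawn → 4-3-2; treated → 4-3-2-1. Scheduled 33%. Lindmar agreement on 4-3: CTH not met. → 33%.
Line C: beech → 4-2; veneer sheets → 4-2-1; rough → 4-2-1-2. Scheduled 13%. Lindmar agreement on 4-3: 4-2-1-2 not covered. → 13%.
Line D: beech → 4-2; veneer sheets → 4-2-1; treated → 4-2-1-3. Scheduled 31%. No special measure applies. → 31%.
Sum: 8% + 33% + 13% + 31% = 85%.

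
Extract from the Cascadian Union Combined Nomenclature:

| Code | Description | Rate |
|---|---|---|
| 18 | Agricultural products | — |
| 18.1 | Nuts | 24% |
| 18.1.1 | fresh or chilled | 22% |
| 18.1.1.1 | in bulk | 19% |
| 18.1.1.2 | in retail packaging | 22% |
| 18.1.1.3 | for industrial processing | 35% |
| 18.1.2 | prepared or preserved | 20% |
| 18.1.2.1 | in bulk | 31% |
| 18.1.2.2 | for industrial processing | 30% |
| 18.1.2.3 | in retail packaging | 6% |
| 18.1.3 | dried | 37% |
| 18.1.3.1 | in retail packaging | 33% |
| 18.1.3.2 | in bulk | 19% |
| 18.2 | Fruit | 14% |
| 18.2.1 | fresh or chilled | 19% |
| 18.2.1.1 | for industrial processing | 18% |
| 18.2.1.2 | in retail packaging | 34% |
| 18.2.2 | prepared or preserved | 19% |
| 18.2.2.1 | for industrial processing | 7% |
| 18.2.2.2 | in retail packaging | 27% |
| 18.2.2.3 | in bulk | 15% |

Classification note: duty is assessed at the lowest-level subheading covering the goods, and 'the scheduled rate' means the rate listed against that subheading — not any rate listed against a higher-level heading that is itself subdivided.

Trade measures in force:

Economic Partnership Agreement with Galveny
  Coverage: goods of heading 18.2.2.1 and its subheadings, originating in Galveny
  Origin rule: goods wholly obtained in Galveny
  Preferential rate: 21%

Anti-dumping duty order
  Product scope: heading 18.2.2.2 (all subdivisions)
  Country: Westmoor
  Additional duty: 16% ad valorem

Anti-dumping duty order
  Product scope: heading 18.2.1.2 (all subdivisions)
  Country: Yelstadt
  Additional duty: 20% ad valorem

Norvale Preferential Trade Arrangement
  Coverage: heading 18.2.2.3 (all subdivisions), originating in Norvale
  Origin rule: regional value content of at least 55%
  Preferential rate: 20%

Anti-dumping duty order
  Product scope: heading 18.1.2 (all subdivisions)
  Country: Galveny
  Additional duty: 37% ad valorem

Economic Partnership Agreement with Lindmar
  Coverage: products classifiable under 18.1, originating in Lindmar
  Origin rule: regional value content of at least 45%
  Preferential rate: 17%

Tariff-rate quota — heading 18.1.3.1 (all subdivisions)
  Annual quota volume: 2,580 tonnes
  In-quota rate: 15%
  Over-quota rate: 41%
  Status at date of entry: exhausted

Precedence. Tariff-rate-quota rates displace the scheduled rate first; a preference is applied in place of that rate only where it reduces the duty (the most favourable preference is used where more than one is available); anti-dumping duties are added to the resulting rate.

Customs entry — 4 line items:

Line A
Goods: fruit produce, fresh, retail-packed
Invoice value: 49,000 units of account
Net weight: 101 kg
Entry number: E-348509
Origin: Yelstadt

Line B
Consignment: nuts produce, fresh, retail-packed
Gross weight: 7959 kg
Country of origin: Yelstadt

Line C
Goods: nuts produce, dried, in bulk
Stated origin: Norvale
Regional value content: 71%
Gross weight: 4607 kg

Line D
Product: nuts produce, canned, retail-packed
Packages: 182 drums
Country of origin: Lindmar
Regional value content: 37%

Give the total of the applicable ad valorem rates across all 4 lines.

Line A: fruit → 18.2; fresh → 18.2.1; retail-packed → 18.2.1.2. Scheduled 34%. anti-dumping (Yelstadt, 18.2.1.2): +20%; total 34% + 20% = 54%. → 54%.
Line B: nuts → 18.1; fresh → 18.1.1; retail-packed → 18.1.1.2. Scheduled 22%. No special measure applies. → 22%.
Line C: nuts → 18.1; dried → 18.1.3; in bulk → 18.1.3.2. Scheduled 19%. Norvale agreement on 18.2.2.3: 18.1.3.2 not covered. → 19%.
Line D: nuts → 18.1; canned → 18.1.2; retail-packed → 18.1.2.3. Scheduled 6%. Lindmar agreement on 18.1: RVC < 45%. → 6%.
Sum: 54% + 22% + 19% + 6% = 101%.

101%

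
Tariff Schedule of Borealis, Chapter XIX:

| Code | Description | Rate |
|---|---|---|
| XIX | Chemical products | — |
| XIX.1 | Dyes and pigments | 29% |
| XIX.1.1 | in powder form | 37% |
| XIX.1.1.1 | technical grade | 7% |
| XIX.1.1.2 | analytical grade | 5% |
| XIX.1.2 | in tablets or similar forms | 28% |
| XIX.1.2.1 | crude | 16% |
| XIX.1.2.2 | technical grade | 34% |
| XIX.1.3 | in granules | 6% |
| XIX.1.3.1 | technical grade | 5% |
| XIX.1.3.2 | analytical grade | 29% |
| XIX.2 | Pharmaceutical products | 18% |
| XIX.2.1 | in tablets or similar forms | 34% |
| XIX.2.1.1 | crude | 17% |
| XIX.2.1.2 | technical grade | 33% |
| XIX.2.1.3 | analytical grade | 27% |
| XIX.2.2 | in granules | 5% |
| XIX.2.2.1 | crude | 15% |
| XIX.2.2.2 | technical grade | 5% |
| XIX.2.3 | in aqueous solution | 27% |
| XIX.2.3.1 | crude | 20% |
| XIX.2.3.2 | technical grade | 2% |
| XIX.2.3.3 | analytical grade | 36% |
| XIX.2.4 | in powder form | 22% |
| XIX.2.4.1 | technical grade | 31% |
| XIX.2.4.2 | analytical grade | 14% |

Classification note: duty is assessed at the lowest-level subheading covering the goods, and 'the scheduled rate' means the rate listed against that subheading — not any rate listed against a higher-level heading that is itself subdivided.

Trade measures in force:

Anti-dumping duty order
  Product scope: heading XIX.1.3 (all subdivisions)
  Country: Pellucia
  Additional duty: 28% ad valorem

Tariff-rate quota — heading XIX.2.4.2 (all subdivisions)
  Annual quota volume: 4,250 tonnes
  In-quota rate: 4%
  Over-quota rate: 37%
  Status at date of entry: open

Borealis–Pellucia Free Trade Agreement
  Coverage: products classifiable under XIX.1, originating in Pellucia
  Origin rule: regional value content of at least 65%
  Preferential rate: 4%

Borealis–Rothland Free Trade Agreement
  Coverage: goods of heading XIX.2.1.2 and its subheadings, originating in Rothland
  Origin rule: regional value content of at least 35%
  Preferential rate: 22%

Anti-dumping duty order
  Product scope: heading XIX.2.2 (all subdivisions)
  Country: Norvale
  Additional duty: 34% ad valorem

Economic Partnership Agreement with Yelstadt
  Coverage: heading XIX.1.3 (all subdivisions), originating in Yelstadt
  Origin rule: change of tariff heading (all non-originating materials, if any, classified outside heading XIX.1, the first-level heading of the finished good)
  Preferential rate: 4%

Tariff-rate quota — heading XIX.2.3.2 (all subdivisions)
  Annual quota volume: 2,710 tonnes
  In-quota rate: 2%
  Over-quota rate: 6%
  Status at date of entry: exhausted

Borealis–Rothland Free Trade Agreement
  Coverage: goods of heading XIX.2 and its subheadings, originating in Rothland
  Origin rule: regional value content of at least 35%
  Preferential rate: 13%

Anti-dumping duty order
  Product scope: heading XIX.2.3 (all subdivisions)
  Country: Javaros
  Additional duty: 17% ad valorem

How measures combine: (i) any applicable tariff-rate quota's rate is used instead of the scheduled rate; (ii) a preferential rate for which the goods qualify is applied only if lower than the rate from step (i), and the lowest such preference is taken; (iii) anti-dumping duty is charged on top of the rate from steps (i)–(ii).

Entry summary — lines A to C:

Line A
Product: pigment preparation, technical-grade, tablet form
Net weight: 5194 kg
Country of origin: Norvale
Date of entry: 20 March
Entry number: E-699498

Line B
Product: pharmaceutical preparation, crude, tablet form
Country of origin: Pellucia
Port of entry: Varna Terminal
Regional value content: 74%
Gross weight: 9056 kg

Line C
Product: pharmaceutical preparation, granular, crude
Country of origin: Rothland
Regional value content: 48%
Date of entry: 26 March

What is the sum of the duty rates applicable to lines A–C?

Line A: pigment → XIX.1; tablet form → XIX.1.2; technical-grade → XIX.1.2.2. Scheduled 34%. No special measure applies. → 34%.
Line B: pharmaceutical → XIX.2; tablet form → XIX.2.1; crude → XIX.2.1.1. Scheduled 17%. Pellucia agreement on XIX.1: XIX.2.1.1 not covered. → 17%.
Line C: pharmaceutical → XIX.2; granular → XIX.2.2; crude → XIX.2.2.1. Scheduled 15%. Rothland agreement on XIX.2.1.2: XIX.2.2.1 not covered; Rothland agreement on XIX.2: RVC ≥ 35% → 13% available; preferential 13%. → 13%.
Sum: 34% + 17% + 13% = 64%.

64%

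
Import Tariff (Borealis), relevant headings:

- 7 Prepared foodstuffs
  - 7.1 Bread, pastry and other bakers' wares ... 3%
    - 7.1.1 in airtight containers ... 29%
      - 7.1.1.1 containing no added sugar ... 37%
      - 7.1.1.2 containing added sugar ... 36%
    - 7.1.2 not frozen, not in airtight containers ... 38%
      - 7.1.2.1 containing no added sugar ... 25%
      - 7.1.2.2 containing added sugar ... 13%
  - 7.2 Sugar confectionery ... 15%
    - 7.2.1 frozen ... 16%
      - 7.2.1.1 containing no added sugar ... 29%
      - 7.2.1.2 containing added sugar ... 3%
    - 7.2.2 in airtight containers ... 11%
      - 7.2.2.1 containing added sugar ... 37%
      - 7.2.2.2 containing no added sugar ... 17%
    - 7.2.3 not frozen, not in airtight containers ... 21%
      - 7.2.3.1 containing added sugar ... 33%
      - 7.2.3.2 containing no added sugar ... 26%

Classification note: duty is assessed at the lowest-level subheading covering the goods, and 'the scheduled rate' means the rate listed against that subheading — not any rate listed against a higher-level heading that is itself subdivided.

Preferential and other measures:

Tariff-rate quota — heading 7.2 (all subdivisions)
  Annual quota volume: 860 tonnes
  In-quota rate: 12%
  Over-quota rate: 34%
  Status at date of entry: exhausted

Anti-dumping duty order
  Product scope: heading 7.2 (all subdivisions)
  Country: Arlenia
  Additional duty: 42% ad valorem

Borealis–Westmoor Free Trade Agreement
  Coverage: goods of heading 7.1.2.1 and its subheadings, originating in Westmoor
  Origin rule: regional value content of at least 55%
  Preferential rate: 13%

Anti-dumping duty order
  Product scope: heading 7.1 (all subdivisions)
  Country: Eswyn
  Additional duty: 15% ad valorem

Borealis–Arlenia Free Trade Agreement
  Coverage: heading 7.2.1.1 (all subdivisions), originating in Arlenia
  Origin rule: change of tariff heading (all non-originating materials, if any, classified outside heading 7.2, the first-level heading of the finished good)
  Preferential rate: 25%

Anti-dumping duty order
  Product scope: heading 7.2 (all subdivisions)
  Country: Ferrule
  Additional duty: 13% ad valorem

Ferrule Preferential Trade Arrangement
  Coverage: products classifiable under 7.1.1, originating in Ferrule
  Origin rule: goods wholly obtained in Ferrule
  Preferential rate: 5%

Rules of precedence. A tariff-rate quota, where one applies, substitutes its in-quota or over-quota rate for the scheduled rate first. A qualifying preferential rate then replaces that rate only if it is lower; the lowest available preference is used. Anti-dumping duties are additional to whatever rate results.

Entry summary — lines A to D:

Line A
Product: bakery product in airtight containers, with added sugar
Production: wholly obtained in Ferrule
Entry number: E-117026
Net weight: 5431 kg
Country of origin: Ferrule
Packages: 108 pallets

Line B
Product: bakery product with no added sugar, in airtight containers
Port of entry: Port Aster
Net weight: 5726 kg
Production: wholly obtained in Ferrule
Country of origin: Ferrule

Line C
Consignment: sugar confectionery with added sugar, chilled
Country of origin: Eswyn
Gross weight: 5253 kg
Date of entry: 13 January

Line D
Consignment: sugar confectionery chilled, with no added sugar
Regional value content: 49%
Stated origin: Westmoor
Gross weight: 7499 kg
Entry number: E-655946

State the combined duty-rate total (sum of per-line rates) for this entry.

Line A: bakery product → 7.1; in airtight containers → 7.1.1; with added sugar → 7.1.1.2. Scheduled 36%. Ferrule agreement on 7.1.1: wholly obtained → 5% available; preferential 5%. → 5%.
Line B: bakery product → 7.1; in airtight containers → 7.1.1; with no added sugar → 7.1.1.1. Scheduled 37%. Ferrule agreement on 7.1.1: wholly obtained → 5% available; preferential 5%. → 5%.
Line C: sugar confectionery → 7.2; chilled → 7.2.3; with added sugar → 7.2.3.1. Scheduled 33%. quota on 7.2 exhausted → over-quota 34%. → 34%.
Line D: sugar confectionery → 7.2; chilled → 7.2.3; with no added sugar → 7.2.3.2. Scheduled 26%. quota on 7.2 exhausted → over-quota 34%; Westmoor agreement on 7.1.2.1: 7.2.3.2 not covered. → 34%.
Sum: 5% + 5% + 34% + 34% = 78%.

78%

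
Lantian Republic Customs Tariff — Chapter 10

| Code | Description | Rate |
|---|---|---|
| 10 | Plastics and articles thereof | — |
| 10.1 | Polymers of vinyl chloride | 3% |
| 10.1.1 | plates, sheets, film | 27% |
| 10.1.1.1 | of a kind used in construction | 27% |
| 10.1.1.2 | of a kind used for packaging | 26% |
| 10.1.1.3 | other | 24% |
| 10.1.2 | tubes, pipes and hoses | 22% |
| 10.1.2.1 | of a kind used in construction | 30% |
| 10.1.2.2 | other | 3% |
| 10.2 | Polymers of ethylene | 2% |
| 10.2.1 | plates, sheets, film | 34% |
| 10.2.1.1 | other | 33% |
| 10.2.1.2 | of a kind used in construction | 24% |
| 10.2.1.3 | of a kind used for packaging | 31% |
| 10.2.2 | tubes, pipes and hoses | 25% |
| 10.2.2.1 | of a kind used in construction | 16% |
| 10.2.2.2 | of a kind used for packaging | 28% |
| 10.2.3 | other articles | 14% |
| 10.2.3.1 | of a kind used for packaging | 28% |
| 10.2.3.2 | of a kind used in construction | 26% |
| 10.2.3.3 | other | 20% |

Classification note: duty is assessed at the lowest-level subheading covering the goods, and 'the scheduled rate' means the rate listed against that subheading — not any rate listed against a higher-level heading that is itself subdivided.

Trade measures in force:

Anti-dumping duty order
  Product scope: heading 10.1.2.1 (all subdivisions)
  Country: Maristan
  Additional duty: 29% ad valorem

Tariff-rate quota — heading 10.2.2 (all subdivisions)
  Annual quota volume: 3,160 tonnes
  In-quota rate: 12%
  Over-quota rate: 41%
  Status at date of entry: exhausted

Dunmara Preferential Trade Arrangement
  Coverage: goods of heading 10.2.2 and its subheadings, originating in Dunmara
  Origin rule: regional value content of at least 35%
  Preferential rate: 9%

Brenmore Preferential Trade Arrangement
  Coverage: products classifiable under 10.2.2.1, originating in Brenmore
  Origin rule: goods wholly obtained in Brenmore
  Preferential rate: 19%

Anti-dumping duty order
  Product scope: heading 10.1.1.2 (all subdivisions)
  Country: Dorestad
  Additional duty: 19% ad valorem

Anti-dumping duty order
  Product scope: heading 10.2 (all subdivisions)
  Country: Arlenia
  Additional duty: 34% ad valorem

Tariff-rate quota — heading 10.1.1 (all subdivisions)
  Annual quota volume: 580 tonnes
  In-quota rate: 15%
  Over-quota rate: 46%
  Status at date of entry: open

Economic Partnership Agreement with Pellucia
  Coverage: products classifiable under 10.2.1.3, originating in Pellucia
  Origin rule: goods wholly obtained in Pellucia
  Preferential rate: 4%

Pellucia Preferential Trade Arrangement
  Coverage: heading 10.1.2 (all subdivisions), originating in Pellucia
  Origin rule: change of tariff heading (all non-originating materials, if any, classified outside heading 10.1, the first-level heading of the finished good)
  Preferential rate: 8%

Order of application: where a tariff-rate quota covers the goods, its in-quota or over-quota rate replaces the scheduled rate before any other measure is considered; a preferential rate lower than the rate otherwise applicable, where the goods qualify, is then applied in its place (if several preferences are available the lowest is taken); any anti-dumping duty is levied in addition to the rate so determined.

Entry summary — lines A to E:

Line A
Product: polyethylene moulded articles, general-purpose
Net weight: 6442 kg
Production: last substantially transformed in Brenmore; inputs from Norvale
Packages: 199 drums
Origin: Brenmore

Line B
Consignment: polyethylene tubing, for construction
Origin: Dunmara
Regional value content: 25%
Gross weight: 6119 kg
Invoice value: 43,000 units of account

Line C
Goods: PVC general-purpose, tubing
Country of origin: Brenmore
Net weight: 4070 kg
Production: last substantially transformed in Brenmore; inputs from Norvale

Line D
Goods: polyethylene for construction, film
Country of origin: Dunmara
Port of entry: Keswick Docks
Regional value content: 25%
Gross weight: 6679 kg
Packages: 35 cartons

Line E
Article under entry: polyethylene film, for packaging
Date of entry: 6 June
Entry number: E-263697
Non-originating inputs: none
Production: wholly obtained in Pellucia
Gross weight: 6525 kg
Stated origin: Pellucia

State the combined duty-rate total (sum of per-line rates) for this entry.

92%

Line A: polyethylene → 10.2; moulded articles → 10.2.3; general-purpose → 10.2.3.3. Scheduled 20%. Brenmore agreement on 10.2.2.1: 10.2.3.3 not covered. → 20%.
Line B: polyethylene → 10.2; tubing → 10.2.2; for construction → 10.2.2.1. Scheduled 16%. quota on 10.2.2 exhausted → over-quota 41%; Dunmara agreement on 10.2.2: RVC < 35%. → 41%.
Line C: PVC → 10.1; tubing → 10.1.2; general-purpose → 10.1.2.2. Scheduled 3%. Brenmore agreement on 10.2.2.1: 10.1.2.2 not covered. → 3%.
Line D: polyethylene → 10.2; film → 10.2.1; for construction → 10.2.1.2. Scheduled 24%. Dunmara agreement on 10.2.2: 10.2.1.2 not covered. → 24%.
Line E: polyethylene → 10.2; film → 10.2.1; for packaging → 10.2.1.3. Scheduled 31%. Pellucia agreement on 10.2.1.3: wholly obtained → 4% available; Pellucia agreement on 10.1.2: 10.2.1.3 not covered; preferential 4%. → 4%.
Sum: 20% + 41% + 3% + 24% + 4% = 92%.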